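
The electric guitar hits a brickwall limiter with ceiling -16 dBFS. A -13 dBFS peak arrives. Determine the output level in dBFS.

-16 dBFS

A brickwall limiter is an ∞:1 compressor: any input above the ceiling is clamped to -16 dBFS.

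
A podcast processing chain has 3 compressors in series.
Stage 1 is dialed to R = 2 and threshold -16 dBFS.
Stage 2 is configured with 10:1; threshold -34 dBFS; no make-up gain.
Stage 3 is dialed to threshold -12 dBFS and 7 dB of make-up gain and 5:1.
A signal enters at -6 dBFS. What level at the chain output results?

-24.7 dBFS

Stage 1: -6 dBFS is 10 dB over -16 dBFS; at 2:1 that becomes 5 dB over, giving -11 dBFS.
Stage 2: -11 dBFS is 23 dB over -34 dBFS; at 10:1 that becomes 2.3 dB over, giving -31.7 dBFS.
Stage 3: -31.7 dBFS ≤ -12 dBFS, so stage 3 doesn't engage; make-up brings it to -24.7 dBFS.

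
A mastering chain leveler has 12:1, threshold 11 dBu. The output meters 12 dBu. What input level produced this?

23 dBu

The compressed level sits 12 − 11 = 1 dB over threshold.
Before 12:1 compression the overshoot was 1 × 12 = 12 dB, so input = 11 + 12 = 23 dBu.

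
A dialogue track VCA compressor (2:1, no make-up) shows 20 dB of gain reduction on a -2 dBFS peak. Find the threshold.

Input is 40 dB above T (since output overshoot × R = input overshoot: (-22 − T)·2 = -2 − T gives T = -42 dBFS).
Check: -42 + (-2 − (-42))/2 = -42 + 20 = -22 dBFS. ✓

-42 dBFS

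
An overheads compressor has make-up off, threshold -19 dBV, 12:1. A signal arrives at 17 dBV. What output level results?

-16 dBV

The input is 36 dB above the -19 dBV threshold.
At 12:1 the overshoot is divided by 12, leaving 3 dB above threshold.
Output = -19 + 3 = -16 dBV.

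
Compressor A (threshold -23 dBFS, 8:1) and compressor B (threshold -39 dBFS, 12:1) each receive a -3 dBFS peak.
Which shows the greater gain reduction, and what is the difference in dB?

B, by 15.5 dB

A: GR = 20 − 20/8 = 17.5 dB.
B: GR = 36 − 36/12 = 33 dB.
B reduces 15.5 dB more.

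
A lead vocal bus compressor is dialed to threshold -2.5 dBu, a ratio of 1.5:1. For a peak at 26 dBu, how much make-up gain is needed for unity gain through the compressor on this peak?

The peak compresses to -2.5 + 28.5/1.5 = 16.5 dBu.
To reach 26 dBu requires 26 − 16.5 = 9.5 dB of make-up.

9.5 dB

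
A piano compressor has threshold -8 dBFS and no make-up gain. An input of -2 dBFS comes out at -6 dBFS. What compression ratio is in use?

Input overshoot = -2 − (-8) = 6 dB; output overshoot = -6 − (-8) = 2 dB.
Ratio = 6 / 2 = 3.

3:1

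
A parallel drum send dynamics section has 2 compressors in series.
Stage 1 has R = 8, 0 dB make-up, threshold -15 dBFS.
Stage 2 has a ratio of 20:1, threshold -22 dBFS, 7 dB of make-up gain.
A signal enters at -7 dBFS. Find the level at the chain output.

-14.6 dBFS

Stage 1: -7 dBFS is 8 dB over -15 dBFS; at 8:1 that becomes 1 dB over, giving -14 dBFS.
Stage 2: -14 dBFS is 8 dB over -22 dBFS; at 20:1 that becomes 0.4 dB over, giving -21.6 dBFS; +7 dB make-up → -14.6 dBFS.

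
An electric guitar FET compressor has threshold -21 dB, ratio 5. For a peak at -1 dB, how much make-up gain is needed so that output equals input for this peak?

16 dB

Overshoot 20 dB → 20/5 = 4 dB after compression, so the compressed level is -21 + 4 = -17 dB.
Make-up = target − compressed = -1 − (-17) = 16 dB.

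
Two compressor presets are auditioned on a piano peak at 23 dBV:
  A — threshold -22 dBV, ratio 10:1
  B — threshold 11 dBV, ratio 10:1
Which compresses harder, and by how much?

A: 45 dB over, compressed to 4.5 dB over, so 40.5 dB of GR.
B: 12 dB over, compressed to 1.2 dB over, so 10.8 dB of GR.
Difference: 29.7 dB in favour of A.

A, by 29.7 dB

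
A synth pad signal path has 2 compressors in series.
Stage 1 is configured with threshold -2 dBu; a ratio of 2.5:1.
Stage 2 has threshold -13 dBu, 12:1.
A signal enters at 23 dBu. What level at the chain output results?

-11.25 dBu

Stage 1: overshoot 25 dB → 25/2.5 = 10 dB → 8 dBu.
Stage 2: 21 dB above -13 dBu, reduced 12:1 to 1.75 dB above → -11.25 dBu.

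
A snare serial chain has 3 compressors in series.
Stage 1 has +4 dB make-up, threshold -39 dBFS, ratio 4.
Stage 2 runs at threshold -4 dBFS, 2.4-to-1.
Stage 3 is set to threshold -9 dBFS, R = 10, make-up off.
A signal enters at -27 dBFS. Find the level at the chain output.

-32 dBFS

Stage 1: 12 dB above -39 dBFS, reduced 4:1 to 3 dB above → -36 dBFS; +4 dB make-up → -32 dBFS.
Stage 2: -32 dBFS is at or below the -4 dBFS threshold — no compression; output -32 dBFS.
Stage 3: -32 dBFS is at or below the -9 dBFS threshold — no compression; output -32 dBFS.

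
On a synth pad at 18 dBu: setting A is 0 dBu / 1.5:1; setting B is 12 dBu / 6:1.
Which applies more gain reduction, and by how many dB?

A, by 1 dB

A: overshoot 18 dB → output overshoot 12 dB → GR 6 dB.
B: overshoot 6 dB → output overshoot 1 dB → GR 5 dB.
A reduces 1 dB more.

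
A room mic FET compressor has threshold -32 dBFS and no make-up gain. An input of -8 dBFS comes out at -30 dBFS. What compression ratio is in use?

Input overshoot = -8 − (-32) = 24 dB; output overshoot = -30 − (-32) = 2 dB.
Ratio = 24 / 2 = 12.

12:1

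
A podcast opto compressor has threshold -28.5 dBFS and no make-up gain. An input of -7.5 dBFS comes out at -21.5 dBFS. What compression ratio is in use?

Input overshoot = -7.5 − (-28.5) = 21 dB; output overshoot = -21.5 − (-28.5) = 7 dB.
Ratio = 21 / 7 = 3.

3:1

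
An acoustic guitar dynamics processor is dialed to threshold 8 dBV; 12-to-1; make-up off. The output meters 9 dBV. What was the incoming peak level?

That's 1 dB above the 8 dBV threshold.
Before 12:1 compression the overshoot was 1 × 12 = 12 dB, so input = 8 + 12 = 20 dBV.

20 dBV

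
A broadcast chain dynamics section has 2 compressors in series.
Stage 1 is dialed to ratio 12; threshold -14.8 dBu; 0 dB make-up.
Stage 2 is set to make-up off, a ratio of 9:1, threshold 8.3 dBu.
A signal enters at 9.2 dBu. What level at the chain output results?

Stage 1: 24 dB above -14.8 dBu, reduced 12:1 to 2 dB above → -12.8 dBu.
Stage 2: -12.8 dBu is at or below the 8.3 dBu threshold — no compression; output -12.8 dBu.

-12.8 dBu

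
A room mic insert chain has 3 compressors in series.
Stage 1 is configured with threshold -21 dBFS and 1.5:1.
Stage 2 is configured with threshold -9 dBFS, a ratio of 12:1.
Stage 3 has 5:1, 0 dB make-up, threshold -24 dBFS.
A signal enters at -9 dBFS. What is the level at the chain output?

Stage 1: 12 dB above -21 dBFS, reduced 1.5:1 to 8 dB above → -13 dBFS.
Stage 2: -13 dBFS ≤ -9 dBFS, so stage 2 doesn't engage; output -13 dBFS.
Stage 3: 11 dB above -24 dBFS, reduced 5:1 to 2.2 dB above → -21.8 dBFS.

-21.8 dBFS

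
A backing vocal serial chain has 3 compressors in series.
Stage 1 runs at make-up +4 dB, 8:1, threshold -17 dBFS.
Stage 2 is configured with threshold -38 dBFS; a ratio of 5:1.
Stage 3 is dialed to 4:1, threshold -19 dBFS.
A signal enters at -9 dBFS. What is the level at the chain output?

-32.8 dBFS

Stage 1: overshoot 8 dB → 8/8 = 1 dB → -16 dBFS; +4 dB make-up → -12 dBFS.
Stage 2: overshoot 26 dB → 26/5 = 5.2 dB → -32.8 dBFS.
Stage 3: below threshold (-32.8 ≤ -19); passes unchanged; output -32.8 dBFS.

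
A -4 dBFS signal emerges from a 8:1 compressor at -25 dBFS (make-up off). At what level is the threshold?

-28 dBFS

Gain reduction = -4 − (-25) = 21 dB; output overshoot = GR / (R − 1) = 21 / 7 = 3 dB.
Threshold = output − output overshoot = -25 − 3 = -28 dBFS.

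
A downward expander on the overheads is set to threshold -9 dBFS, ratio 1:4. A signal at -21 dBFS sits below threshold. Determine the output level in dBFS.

Undershoot = (-9) − (-21) = 12 dB.
At 1:4, that expands to 48 dB under threshold.
Output = -9 − 48 = -57 dBFS.

-57 dBFS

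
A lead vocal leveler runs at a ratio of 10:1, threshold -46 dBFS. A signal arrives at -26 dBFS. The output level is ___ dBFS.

-44 dBFS

-26 dBFS sits 20 dB over threshold.
The 20 dB excess becomes 2 dB after 10:1 reduction.
So the level is -46 + 2 = -44 dBFS.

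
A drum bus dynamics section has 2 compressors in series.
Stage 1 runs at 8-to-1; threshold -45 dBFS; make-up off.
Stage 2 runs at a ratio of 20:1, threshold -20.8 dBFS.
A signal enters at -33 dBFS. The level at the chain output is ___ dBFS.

-43.5 dBFS

Stage 1: 12 dB above -45 dBFS, reduced 8:1 to 1.5 dB above → -43.5 dBFS.
Stage 2: -43.5 dBFS is at or below the -20.8 dBFS threshold — no compression; output -43.5 dBFS.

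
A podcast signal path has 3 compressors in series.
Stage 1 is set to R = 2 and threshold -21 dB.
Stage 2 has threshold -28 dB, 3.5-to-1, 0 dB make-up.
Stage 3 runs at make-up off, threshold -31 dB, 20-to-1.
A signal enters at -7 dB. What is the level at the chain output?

-30.65 dB

Stage 1: overshoot 14 dB → 14/2 = 7 dB → -14 dB.
Stage 2: -14 dB is 14 dB over -28 dB; at 3.5:1 that becomes 4 dB over, giving -24 dB.
Stage 3: overshoot 7 dB → 7/20 = 0.35 dB → -30.65 dB.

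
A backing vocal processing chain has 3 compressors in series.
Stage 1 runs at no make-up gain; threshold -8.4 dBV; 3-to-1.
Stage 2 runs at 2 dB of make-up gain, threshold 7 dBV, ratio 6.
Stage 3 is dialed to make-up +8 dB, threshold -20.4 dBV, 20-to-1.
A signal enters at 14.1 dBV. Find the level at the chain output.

-11.325 dBV

Stage 1: 22.5 dB above -8.4 dBV, reduced 3:1 to 7.5 dB above → -0.9 dBV.
Stage 2: -0.9 dBV is at or below the 7 dBV threshold — no compression; make-up brings it to 1.1 dBV.
Stage 3: 21.5 dB above -20.4 dBV, reduced 20:1 to 1.075 dB above → -19.325 dBV; +8 dB make-up → -11.325 dBV.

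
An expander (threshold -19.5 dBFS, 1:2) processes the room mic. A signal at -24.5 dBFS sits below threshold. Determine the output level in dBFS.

-29.5 dBFS

The input is 5 dB below the -19.5 dBFS threshold.
A 1:2 expander multiplies undershoot by 2: 5 × 2 = 10 dB below threshold.
Output = -19.5 − 10 = -29.5 dBFS.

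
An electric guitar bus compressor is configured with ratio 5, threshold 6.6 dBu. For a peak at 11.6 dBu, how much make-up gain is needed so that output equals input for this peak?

4 dB

The peak compresses to 6.6 + 5/5 = 7.6 dBu.
To reach 11.6 dBu requires 11.6 − 7.6 = 4 dB of make-up.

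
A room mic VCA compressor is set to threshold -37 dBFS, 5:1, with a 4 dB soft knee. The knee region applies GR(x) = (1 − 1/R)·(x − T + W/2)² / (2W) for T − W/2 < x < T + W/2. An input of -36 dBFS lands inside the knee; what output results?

x − T + W/2 = -36 − (-37) + 2 = 3.
GR = (1 − 1/5) × 3² / 8 = 0.8 × 9 / 8 = 0.9 dB.
Output = -36 − 0.9 = -36.9 dBFS.

-36.9 dBFS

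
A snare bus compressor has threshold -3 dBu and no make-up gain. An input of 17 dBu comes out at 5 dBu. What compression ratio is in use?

Input overshoot = 17 − (-3) = 20 dB; output overshoot = 5 − (-3) = 8 dB.
Ratio = 20 / 8 = 2.5.

2.5:1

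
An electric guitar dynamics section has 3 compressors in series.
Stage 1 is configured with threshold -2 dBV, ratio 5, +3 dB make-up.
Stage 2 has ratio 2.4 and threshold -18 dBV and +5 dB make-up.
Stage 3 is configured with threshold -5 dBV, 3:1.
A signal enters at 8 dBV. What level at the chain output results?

Stage 1: 10 dB above -2 dBV, reduced 5:1 to 2 dB above → 0 dBV; +3 dB make-up → 3 dBV.
Stage 2: overshoot 21 dB → 21/2.4 = 8.75 dB → -9.25 dBV; +5 dB make-up → -4.25 dBV.
Stage 3: overshoot 0.75 dB → 0.75/3 = 0.25 dB → -4.75 dBV.

-4.75 dBV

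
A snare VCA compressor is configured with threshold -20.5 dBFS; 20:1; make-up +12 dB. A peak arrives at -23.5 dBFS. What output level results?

-23.5 dBFS is 3 dB below the -20.5 dBFS threshold, so no gain reduction is applied.
Make-up gain adds 12 dB: -23.5 + 12 = -11.5 dBFS.

-11.5 dBFS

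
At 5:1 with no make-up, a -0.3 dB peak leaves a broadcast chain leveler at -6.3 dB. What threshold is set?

-7.8 dB

Input is 7.5 dB above T (since output overshoot × R = input overshoot: (-6.3 − T)·5 = -0.3 − T gives T = -7.8 dB).
Check: -7.8 + (-0.3 − (-7.8))/5 = -7.8 + 1.5 = -6.3 dB. ✓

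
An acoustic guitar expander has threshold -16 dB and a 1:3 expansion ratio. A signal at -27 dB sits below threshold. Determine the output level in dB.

Below threshold, a 1:3 expander applies gain = (3−1)×(T − x) of attenuation.
(3−1) × 11 = 22 dB, so output = -27 − 22 = -49 dB.

-49 dB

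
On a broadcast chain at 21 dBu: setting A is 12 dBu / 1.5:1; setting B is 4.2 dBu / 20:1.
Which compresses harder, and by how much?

A: GR = 9 − 9/1.5 = 3 dB.
B: GR = 16.8 − 16.8/20 = 15.96 dB.
B reduces 12.96 dB more.

B, by 12.96 dB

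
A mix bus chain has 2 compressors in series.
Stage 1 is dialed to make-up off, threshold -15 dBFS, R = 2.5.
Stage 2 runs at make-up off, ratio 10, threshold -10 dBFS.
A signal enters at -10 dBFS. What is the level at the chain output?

Stage 1: overshoot 5 dB → 5/2.5 = 2 dB → -13 dBFS.
Stage 2: -13 dBFS ≤ -10 dBFS, so stage 2 doesn't engage; output -13 dBFS.

-13 dBFS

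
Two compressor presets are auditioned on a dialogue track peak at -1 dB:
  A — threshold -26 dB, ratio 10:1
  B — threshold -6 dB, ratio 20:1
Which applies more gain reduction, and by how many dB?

A, by 17.75 dB

A: 25 dB over, compressed to 2.5 dB over, so 22.5 dB of GR.
B: 5 dB over, compressed to 0.25 dB over, so 4.75 dB of GR.
A reduces 17.75 dB more.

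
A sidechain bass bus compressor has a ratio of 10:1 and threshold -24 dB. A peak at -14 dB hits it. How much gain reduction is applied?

9 dB

Overshoot = -14 − (-24) = 10 dB.
After 10:1 compression the overshoot becomes 10/10 = 1 dB.
So the signal is attenuated by 10 − 1 = 9 dB.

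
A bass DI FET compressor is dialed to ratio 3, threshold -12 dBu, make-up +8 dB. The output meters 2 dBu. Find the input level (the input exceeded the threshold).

Stripping the +8 dB make-up gives -6 dBu at the gain stage.
The compressed level sits -6 − (-12) = 6 dB over threshold.
Undo the ratio: input overshoot = 6 × 3 = 18 dB, giving input = 6 dBu.

6 dBu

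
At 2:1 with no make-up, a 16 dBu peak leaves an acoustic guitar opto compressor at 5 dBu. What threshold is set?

Gain reduction = 16 − 5 = 11 dB; output overshoot = GR / (R − 1) = 11 / 1 = 11 dB.
Threshold = output − output overshoot = 5 − 11 = -6 dBu.

-6 dBu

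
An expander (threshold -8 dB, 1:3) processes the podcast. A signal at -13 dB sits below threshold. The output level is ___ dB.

-23 dB

The input is 5 dB below the -8 dB threshold.
A 1:3 expander multiplies undershoot by 3: 5 × 3 = 15 dB below threshold.
Output = -8 − 15 = -23 dB.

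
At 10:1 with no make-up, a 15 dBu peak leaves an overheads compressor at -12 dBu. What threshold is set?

-15 dBu

Gain reduction = 15 − (-12) = 27 dB; output overshoot = GR / (R − 1) = 27 / 9 = 3 dB.
Threshold = output − output overshoot = -12 − 3 = -15 dBu.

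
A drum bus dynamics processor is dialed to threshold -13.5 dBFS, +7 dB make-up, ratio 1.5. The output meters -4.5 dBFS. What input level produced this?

Before make-up, the level was -4.5 − 7 = -11.5 dBFS.
The compressed level sits -11.5 − (-13.5) = 2 dB over threshold.
Undo the ratio: input overshoot = 2 × 1.5 = 3 dB, giving input = -10.5 dBFS.

-10.5 dBFS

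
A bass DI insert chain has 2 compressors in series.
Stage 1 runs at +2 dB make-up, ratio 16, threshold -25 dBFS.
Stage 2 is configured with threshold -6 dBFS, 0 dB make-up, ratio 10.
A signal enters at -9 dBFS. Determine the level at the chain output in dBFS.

Stage 1: -9 dBFS is 16 dB over -25 dBFS; at 16:1 that becomes 1 dB over, giving -24 dBFS; +2 dB make-up → -22 dBFS.
Stage 2: -22 dBFS ≤ -6 dBFS, so stage 2 doesn't engage; output -22 dBFS.

-22 dBFS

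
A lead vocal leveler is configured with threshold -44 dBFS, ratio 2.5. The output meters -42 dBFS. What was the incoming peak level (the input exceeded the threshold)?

Post-compression overshoot = -42 − (-44) = 2 dB.
Before 2.5:1 compression the overshoot was 2 × 2.5 = 5 dB, so input = -44 + 5 = -39 dBFS.

-39 dBFS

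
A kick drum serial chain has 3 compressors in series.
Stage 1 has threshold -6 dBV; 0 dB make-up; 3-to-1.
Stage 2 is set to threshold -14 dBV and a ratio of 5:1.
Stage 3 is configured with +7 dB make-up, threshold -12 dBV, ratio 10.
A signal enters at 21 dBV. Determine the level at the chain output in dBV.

Stage 1: 21 dBV is 27 dB over -6 dBV; at 3:1 that becomes 9 dB over, giving 3 dBV.
Stage 2: 3 dBV is 17 dB over -14 dBV; at 5:1 that becomes 3.4 dB over, giving -10.6 dBV.
Stage 3: 1.4 dB above -12 dBV, reduced 10:1 to 0.14 dB above → -11.86 dBV; +7 dB make-up → -4.86 dBV.

-4.86 dBV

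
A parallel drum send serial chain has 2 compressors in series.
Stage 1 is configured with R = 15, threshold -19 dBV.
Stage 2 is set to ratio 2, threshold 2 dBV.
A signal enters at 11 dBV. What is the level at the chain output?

-17 dBV

Stage 1: 11 dBV is 30 dB over -19 dBV; at 15:1 that becomes 2 dB over, giving -17 dBV.
Stage 2: below threshold (-17 ≤ 2); passes unchanged; output -17 dBV.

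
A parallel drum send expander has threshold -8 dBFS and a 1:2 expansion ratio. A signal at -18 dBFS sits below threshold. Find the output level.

-28 dBFS

Below threshold, a 1:2 expander applies gain = (2−1)×(T − x) of attenuation.
(2−1) × 10 = 10 dB, so output = -18 − 10 = -28 dBFS.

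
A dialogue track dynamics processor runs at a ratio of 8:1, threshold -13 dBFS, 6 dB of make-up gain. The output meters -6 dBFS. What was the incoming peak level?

-5 dBFS

Remove make-up: -6 − 6 = -12 dBFS.
Post-compression overshoot = -12 − (-13) = 1 dB.
Undo the ratio: input overshoot = 1 × 8 = 8 dB, giving input = -5 dBFS.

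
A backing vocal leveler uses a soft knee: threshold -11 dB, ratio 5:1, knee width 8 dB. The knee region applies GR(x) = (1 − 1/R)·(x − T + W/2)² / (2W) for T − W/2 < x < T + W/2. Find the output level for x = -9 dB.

x − T + W/2 = -9 − (-11) + 4 = 6.
GR = (1 − 1/5) × 6² / 16 = 0.8 × 36 / 16 = 1.8 dB.
Output = -9 − 1.8 = -10.8 dB.

-10.8 dB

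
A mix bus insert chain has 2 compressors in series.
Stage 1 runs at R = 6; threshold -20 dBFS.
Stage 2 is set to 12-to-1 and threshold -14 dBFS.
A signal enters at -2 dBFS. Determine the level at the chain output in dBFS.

-17 dBFS

Stage 1: -2 dBFS is 18 dB over -20 dBFS; at 6:1 that becomes 3 dB over, giving -17 dBFS.
Stage 2: below threshold (-17 ≤ -14); passes unchanged; output -17 dBFS.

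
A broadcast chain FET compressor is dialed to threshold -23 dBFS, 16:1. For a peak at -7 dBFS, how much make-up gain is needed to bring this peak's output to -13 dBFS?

9 dB

Without make-up, output = threshold + overshoot/16 = -23 + 1 = -22 dBFS.
Gap to target: 9 dB.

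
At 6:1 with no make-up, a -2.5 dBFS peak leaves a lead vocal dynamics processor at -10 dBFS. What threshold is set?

Let T be the threshold. Output overshoot = (input overshoot)/R, so -10 − T = (-2.5 − T)/6.
6·(-10 − T) = -2.5 − T → 5·T = -60 − (-2.5) = -57.5.
T = -57.5/5 = -11.5 dBFS.

-11.5 dBFS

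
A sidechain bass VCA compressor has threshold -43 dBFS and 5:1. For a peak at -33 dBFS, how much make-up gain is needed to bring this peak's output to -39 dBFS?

2 dB

Overshoot 10 dB → 10/5 = 2 dB after compression, so the compressed level is -43 + 2 = -41 dBFS.
Make-up = target − compressed = -39 − (-41) = 2 dB.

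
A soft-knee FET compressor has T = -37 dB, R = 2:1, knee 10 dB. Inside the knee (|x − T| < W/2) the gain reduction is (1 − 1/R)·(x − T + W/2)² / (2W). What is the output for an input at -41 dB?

-41.025 dB

x − T + W/2 = -41 − (-37) + 5 = 1.
GR = (1 − 1/2) × 1² / 20 = 0.5 × 1 / 20 = 0.025 dB.
Output = -41 − 0.025 = -41.025 dB.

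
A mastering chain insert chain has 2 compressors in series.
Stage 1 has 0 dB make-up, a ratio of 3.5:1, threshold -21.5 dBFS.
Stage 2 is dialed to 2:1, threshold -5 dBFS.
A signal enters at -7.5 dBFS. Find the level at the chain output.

-17.5 dBFS

Stage 1: overshoot 14 dB → 14/3.5 = 4 dB → -17.5 dBFS.
Stage 2: -17.5 dBFS ≤ -5 dBFS, so stage 2 doesn't engage; output -17.5 dBFS.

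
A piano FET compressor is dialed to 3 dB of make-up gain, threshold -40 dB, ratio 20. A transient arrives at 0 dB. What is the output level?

-35 dB

Overshoot: 0 − (-40) = 40 dB.
At 20:1 the overshoot is divided by 20, leaving 2 dB above threshold.
So the level is -40 + 2 = -38 dB; make-up adds 3 dB, giving -35 dB.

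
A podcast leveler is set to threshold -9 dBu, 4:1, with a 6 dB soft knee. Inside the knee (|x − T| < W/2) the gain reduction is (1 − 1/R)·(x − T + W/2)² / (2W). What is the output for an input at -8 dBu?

x − T + W/2 = -8 − (-9) + 3 = 4.
GR = (1 − 1/4) × 4² / 12 = 0.75 × 16 / 12 = 1 dB.
Output = -8 − 1 = -9 dBu.

-9 dBu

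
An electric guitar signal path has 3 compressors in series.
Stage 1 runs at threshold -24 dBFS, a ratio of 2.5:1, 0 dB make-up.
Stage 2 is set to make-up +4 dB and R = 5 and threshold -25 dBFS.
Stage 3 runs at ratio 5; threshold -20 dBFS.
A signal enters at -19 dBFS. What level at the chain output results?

Stage 1: 5 dB above -24 dBFS, reduced 2.5:1 to 2 dB above → -22 dBFS.
Stage 2: 3 dB above -25 dBFS, reduced 5:1 to 0.6 dB above → -24.4 dBFS; +4 dB make-up → -20.4 dBFS.
Stage 3: below threshold (-20.4 ≤ -20); passes unchanged; output -20.4 dBFS.

-20.4 dBFS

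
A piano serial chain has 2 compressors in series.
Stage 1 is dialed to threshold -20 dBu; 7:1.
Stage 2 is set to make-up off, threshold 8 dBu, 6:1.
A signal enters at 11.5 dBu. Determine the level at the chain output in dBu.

Stage 1: 31.5 dB above -20 dBu, reduced 7:1 to 4.5 dB above → -15.5 dBu.
Stage 2: below threshold (-15.5 ≤ 8); passes unchanged; output -15.5 dBu.

-15.5 dBu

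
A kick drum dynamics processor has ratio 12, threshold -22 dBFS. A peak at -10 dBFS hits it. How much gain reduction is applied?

11 dB

-10 dBFS exceeds the threshold by 12 dB.
A 12:1 ratio leaves 1 dB of that excess.
GR = overshoot in − overshoot out = 12 − 1 = 11 dB.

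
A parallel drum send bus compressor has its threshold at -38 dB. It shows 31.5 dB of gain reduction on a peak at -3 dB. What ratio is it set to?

10:1

Input overshoot = -3 − (-38) = 35 dB.
Output overshoot = 35 − 31.5 = 3.5 dB.
Ratio = input overshoot / output overshoot = 35 / 3.5 = 10.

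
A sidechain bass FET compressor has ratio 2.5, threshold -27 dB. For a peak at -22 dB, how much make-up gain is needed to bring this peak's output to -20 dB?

5 dB

Overshoot 5 dB → 5/2.5 = 2 dB after compression, so the compressed level is -27 + 2 = -25 dB.
Make-up = target − compressed = -20 − (-25) = 5 dB.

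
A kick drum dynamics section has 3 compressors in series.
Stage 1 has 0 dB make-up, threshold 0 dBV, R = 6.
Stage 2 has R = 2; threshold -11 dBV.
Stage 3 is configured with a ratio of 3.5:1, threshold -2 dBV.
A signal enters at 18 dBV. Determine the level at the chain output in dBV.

-4 dBV

Stage 1: 18 dBV is 18 dB over 0 dBV; at 6:1 that becomes 3 dB over, giving 3 dBV.
Stage 2: overshoot 14 dB → 14/2 = 7 dB → -4 dBV.
Stage 3: -4 dBV ≤ -2 dBV, so stage 3 doesn't engage; output -4 dBV.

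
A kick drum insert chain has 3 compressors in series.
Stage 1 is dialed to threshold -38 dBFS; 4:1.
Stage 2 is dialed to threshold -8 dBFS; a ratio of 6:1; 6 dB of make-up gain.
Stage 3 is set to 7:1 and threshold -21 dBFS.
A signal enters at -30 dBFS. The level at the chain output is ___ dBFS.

-30 dBFS

Stage 1: overshoot 8 dB → 8/4 = 2 dB → -36 dBFS.
Stage 2: -36 dBFS ≤ -8 dBFS, so stage 2 doesn't engage; make-up brings it to -30 dBFS.
Stage 3: -30 dBFS is at or below the -21 dBFS threshold — no compression; output -30 dBFS.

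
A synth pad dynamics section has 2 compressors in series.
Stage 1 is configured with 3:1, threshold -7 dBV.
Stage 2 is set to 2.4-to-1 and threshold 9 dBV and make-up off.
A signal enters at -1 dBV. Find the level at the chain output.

-5 dBV

Stage 1: 6 dB above -7 dBV, reduced 3:1 to 2 dB above → -5 dBV.
Stage 2: below threshold (-5 ≤ 9); passes unchanged; output -5 dBV.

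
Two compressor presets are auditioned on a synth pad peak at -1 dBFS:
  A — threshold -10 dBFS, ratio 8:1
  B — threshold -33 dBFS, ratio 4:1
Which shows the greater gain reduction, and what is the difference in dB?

A: GR = 9 − 9/8 = 7.875 dB.
B: GR = 32 − 32/4 = 24 dB.
B applies 16.125 dB more gain reduction.

B, by 16.125 dB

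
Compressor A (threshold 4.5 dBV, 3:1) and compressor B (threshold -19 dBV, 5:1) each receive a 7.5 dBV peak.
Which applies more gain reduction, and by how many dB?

A: 3 dB over, compressed to 1 dB over, so 2 dB of GR.
B: 26.5 dB over, compressed to 5.3 dB over, so 21.2 dB of GR.
B applies 19.2 dB more gain reduction.

B, by 19.2 dB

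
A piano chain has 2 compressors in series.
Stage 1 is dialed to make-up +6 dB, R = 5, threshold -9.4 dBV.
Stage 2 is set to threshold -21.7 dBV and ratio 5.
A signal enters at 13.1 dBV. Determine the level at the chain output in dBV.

Stage 1: 13.1 dBV is 22.5 dB over -9.4 dBV; at 5:1 that becomes 4.5 dB over, giving -4.9 dBV; +6 dB make-up → 1.1 dBV.
Stage 2: 1.1 dBV is 22.8 dB over -21.7 dBV; at 5:1 that becomes 4.56 dB over, giving -17.14 dBV.

-17.14 dBV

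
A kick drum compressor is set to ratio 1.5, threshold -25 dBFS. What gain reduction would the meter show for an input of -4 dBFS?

The signal is 21 dB above threshold.
A 1.5:1 ratio leaves 14 dB of that excess.
GR = overshoot in − overshoot out = 21 − 14 = 7 dB.

7 dB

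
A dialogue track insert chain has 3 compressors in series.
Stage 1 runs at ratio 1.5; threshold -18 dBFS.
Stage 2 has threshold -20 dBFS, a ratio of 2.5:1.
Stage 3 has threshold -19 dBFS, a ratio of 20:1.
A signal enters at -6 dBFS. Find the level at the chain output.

Stage 1: 12 dB above -18 dBFS, reduced 1.5:1 to 8 dB above → -10 dBFS.
Stage 2: -10 dBFS is 10 dB over -20 dBFS; at 2.5:1 that becomes 4 dB over, giving -16 dBFS.
Stage 3: -16 dBFS is 3 dB over -19 dBFS; at 20:1 that becomes 0.15 dB over, giving -18.85 dBFS.

-18.85 dBFS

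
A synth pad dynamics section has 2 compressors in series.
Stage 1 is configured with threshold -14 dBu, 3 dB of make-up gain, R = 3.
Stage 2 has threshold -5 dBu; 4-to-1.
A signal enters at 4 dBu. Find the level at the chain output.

Stage 1: 18 dB above -14 dBu, reduced 3:1 to 6 dB above → -8 dBu; +3 dB make-up → -5 dBu.
Stage 2: below threshold (-5 ≤ -5); passes unchanged; output -5 dBu.

-5 dBu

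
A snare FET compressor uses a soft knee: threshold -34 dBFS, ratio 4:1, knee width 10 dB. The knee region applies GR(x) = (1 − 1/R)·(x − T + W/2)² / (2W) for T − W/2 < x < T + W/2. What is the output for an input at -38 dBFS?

x − T + W/2 = -38 − (-34) + 5 = 1.
GR = (1 − 1/4) × 1² / 20 = 0.75 × 1 / 20 = 0.0375 dB.
Output = -38 − 0.0375 = -38.0375 dBFS.

-38.0375 dBFS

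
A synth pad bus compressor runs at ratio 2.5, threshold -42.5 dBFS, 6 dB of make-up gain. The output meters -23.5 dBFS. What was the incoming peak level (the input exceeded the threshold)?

Before make-up, the level was -23.5 − 6 = -29.5 dBFS.
That's 13 dB above the -42.5 dBFS threshold.
Before 2.5:1 compression the overshoot was 13 × 2.5 = 32.5 dB, so input = -42.5 + 32.5 = -10 dBFS.

-10 dBFS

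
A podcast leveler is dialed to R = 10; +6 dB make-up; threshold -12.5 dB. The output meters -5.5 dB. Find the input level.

-2.5 dB

Stripping the +6 dB make-up gives -11.5 dB at the gain stage.
The compressed level sits -11.5 − (-12.5) = 1 dB over threshold.
Before 10:1 compression the overshoot was 1 × 10 = 10 dB, so input = -12.5 + 10 = -2.5 dB.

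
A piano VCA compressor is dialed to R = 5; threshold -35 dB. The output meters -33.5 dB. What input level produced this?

That's 1.5 dB above the -35 dB threshold.
Input overshoot = R × output overshoot = 7.5 dB → input = -35 + 7.5 = -27.5 dB.

-27.5 dB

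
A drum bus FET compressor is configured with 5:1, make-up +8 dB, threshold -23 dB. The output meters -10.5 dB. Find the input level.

-0.5 dB

Stripping the +8 dB make-up gives -18.5 dB at the gain stage.
The compressed level sits -18.5 − (-23) = 4.5 dB over threshold.
Undo the ratio: input overshoot = 4.5 × 5 = 22.5 dB, giving input = -0.5 dB.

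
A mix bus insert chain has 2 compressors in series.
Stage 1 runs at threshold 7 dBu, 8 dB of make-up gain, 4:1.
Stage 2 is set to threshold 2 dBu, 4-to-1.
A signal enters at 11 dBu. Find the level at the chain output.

Stage 1: overshoot 4 dB → 4/4 = 1 dB → 8 dBu; +8 dB make-up → 16 dBu.
Stage 2: overshoot 14 dB → 14/4 = 3.5 dB → 5.5 dBu.

5.5 dBu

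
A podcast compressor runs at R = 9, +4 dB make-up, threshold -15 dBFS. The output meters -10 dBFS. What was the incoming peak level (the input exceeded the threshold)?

-6 dBFS

Remove make-up: -10 − 4 = -14 dBFS.
The compressed level sits -14 − (-15) = 1 dB over threshold.
Before 9:1 compression the overshoot was 1 × 9 = 9 dB, so input = -15 + 9 = -6 dBFS.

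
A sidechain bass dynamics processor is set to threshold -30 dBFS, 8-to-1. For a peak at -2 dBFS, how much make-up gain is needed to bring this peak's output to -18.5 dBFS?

Overshoot 28 dB → 28/8 = 3.5 dB after compression, so the compressed level is -30 + 3.5 = -26.5 dBFS.
Make-up = target − compressed = -18.5 − (-26.5) = 8 dB.

8 dB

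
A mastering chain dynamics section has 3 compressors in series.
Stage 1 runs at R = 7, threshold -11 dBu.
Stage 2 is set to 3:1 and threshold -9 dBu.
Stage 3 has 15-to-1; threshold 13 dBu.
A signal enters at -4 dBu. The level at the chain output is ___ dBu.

Stage 1: overshoot 7 dB → 7/7 = 1 dB → -10 dBu.
Stage 2: below threshold (-10 ≤ -9); passes unchanged; output -10 dBu.
Stage 3: -10 dBu is at or below the 13 dBu threshold — no compression; output -10 dBu.

-10 dBu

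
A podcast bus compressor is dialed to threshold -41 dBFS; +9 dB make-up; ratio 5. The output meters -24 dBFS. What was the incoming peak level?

Remove make-up: -24 − 9 = -33 dBFS.
That's 8 dB above the -41 dBFS threshold.
Input overshoot = R × output overshoot = 40 dB → input = -41 + 40 = -1 dBFS.

-1 dBFS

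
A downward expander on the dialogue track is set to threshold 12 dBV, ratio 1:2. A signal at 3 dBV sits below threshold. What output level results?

-6 dBV

Undershoot = 12 − 3 = 9 dB.
At 1:2, that expands to 18 dB under threshold.
Output = 12 − 18 = -6 dBV.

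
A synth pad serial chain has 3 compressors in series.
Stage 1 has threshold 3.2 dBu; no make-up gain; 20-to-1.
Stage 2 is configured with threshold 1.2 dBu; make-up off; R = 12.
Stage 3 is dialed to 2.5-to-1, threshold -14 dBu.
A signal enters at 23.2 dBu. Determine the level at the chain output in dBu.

Stage 1: 20 dB above 3.2 dBu, reduced 20:1 to 1 dB above → 4.2 dBu.
Stage 2: 4.2 dBu is 3 dB over 1.2 dBu; at 12:1 that becomes 0.25 dB over, giving 1.45 dBu.
Stage 3: overshoot 15.45 dB → 15.45/2.5 = 6.18 dB → -7.82 dBu.

-7.82 dBu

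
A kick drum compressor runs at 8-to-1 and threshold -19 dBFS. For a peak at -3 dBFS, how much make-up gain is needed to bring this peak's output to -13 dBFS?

The peak compresses to -19 + 16/8 = -17 dBFS.
To reach -13 dBFS requires -13 − (-17) = 4 dB of make-up.

4 dB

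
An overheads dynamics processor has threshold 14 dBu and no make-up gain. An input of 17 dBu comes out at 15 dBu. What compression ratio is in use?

Input overshoot = 17 − 14 = 3 dB; output overshoot = 15 − 14 = 1 dB.
Ratio = 3 / 1 = 3.

3:1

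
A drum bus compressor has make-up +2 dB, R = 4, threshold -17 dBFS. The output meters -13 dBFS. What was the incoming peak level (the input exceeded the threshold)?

-9 dBFS

Remove make-up: -13 − 2 = -15 dBFS.
That's 2 dB above the -17 dBFS threshold.
Input overshoot = R × output overshoot = 8 dB → input = -17 + 8 = -9 dBFS.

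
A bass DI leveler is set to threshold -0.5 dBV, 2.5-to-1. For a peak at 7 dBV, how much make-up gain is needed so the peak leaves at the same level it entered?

Without make-up, output = threshold + overshoot/2.5 = -0.5 + 3 = 2.5 dBV.
Gap to target: 4.5 dB.

4.5 dB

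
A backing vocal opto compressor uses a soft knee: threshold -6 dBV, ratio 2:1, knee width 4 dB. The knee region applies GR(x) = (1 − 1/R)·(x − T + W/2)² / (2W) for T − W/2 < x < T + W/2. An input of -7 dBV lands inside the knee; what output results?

-7.0625 dBV

x − T + W/2 = -7 − (-6) + 2 = 1.
GR = (1 − 1/2) × 1² / 8 = 0.5 × 1 / 8 = 0.0625 dB.
Output = -7 − 0.0625 = -7.0625 dBV.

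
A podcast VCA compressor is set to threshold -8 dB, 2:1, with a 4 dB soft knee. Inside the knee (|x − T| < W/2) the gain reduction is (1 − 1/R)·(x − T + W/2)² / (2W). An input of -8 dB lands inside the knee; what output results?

x − T + W/2 = -8 − (-8) + 2 = 2.
GR = (1 − 1/2) × 2² / 8 = 0.5 × 4 / 8 = 0.25 dB.
Output = -8 − 0.25 = -8.25 dB.

-8.25 dB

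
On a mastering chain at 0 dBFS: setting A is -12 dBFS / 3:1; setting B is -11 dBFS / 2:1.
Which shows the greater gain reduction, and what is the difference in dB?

A, by 2.5 dB

A: 12 dB over, compressed to 4 dB over, so 8 dB of GR.
B: 11 dB over, compressed to 5.5 dB over, so 5.5 dB of GR.
Difference: 2.5 dB in favour of A.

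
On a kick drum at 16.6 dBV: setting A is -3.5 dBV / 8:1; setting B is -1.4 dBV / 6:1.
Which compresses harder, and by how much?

A, by 2.5875 dB

A: overshoot 20.1 dB → output overshoot 2.5125 dB → GR 17.5875 dB.
B: overshoot 18 dB → output overshoot 3 dB → GR 15 dB.
A reduces 2.5875 dB more.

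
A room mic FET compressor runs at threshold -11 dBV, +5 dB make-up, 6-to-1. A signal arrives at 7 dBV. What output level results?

Overshoot: 7 − (-11) = 18 dB.
At 6:1 the overshoot is divided by 6, leaving 3 dB above threshold.
That puts the output at -8 dBV; make-up adds 5 dB, giving -3 dBV.

-3 dBV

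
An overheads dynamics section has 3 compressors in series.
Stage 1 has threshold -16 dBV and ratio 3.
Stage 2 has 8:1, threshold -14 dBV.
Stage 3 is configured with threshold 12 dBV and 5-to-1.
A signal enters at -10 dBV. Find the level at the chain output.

-14 dBV

Stage 1: overshoot 6 dB → 6/3 = 2 dB → -14 dBV.
Stage 2: -14 dBV ≤ -14 dBV, so stage 2 doesn't engage; output -14 dBV.
Stage 3: -14 dBV ≤ 12 dBV, so stage 3 doesn't engage; output -14 dBV.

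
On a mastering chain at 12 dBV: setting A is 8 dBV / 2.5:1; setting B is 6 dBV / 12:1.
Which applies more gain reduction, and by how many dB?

A: 4 dB over, compressed to 1.6 dB over, so 2.4 dB of GR.
B: 6 dB over, compressed to 0.5 dB over, so 5.5 dB of GR.
Difference: 3.1 dB in favour of B.

B, by 3.1 dB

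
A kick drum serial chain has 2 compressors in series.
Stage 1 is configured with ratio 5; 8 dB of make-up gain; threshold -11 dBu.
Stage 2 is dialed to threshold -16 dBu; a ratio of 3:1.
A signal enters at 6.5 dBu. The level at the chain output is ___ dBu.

Stage 1: overshoot 17.5 dB → 17.5/5 = 3.5 dB → -7.5 dBu; +8 dB make-up → 0.5 dBu.
Stage 2: 0.5 dBu is 16.5 dB over -16 dBu; at 3:1 that becomes 5.5 dB over, giving -10.5 dBu.

-10.5 dBu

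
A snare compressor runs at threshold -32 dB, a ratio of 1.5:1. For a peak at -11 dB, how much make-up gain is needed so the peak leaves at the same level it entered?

7 dB

Without make-up, output = threshold + overshoot/1.5 = -32 + 14 = -18 dB.
Gap to target: 7 dB.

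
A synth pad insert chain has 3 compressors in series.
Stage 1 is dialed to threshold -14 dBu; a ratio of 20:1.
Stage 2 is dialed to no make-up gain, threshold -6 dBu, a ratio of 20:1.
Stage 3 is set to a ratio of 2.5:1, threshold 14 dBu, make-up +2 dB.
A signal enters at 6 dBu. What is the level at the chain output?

Stage 1: 6 dBu is 20 dB over -14 dBu; at 20:1 that becomes 1 dB over, giving -13 dBu.
Stage 2: -13 dBu is at or below the -6 dBu threshold — no compression; output -13 dBu.
Stage 3: below threshold (-13 ≤ 14); passes unchanged; make-up brings it to -11 dBu.

-11 dBu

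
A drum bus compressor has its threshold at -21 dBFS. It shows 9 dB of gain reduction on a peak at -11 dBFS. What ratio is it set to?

Input overshoot = -11 − (-21) = 10 dB.
Output overshoot = 10 − 9 = 1 dB.
Ratio = input overshoot / output overshoot = 10 / 1 = 10.

10:1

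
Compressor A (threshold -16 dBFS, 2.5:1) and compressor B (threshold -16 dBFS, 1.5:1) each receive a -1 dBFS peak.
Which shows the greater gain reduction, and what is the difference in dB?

A: 15 dB over, compressed to 6 dB over, so 9 dB of GR.
B: 15 dB over, compressed to 10 dB over, so 5 dB of GR.
A applies 4 dB more gain reduction.

A, by 4 dB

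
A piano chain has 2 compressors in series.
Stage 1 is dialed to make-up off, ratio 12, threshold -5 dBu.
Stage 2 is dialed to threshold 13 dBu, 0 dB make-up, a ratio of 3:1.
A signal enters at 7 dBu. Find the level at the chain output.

-4 dBu

Stage 1: 12 dB above -5 dBu, reduced 12:1 to 1 dB above → -4 dBu.
Stage 2: -4 dBu is at or below the 13 dBu threshold — no compression; output -4 dBu.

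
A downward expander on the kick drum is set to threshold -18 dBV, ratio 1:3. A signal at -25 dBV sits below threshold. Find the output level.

-39 dBV

Undershoot = (-18) − (-25) = 7 dB.
At 1:3, that expands to 21 dB under threshold.
Output = -18 − 21 = -39 dBV.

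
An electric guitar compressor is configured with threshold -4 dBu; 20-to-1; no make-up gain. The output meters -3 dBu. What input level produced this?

The compressed level sits -3 − (-4) = 1 dB over threshold.
Before 20:1 compression the overshoot was 1 × 20 = 20 dB, so input = -4 + 20 = 16 dBu.

16 dBu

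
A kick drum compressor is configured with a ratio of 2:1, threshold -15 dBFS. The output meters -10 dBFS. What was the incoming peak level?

Post-compression overshoot = -10 − (-15) = 5 dB.
Before 2:1 compression the overshoot was 5 × 2 = 10 dB, so input = -15 + 10 = -5 dBFS.

-5 dBFS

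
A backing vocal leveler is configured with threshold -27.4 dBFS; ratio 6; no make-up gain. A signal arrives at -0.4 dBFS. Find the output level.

-22.9 dBFS

The input is 27 dB above the -27.4 dBFS threshold.
At 6:1 the overshoot is divided by 6, leaving 4.5 dB above threshold.
So the level is -27.4 + 4.5 = -22.9 dBFS.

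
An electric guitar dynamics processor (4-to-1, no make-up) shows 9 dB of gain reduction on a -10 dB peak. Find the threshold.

-22 dB

Gain reduction = -10 − (-19) = 9 dB; output overshoot = GR / (R − 1) = 9 / 3 = 3 dB.
Threshold = output − output overshoot = -19 − 3 = -22 dB.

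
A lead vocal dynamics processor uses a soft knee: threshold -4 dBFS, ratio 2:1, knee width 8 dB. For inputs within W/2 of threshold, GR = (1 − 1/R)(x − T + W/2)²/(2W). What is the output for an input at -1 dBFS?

-2.53125 dBFS

x − T + W/2 = -1 − (-4) + 4 = 7.
GR = (1 − 1/2) × 7² / 16 = 0.5 × 49 / 16 = 1.53125 dB.
Output = -1 − 1.53125 = -2.53125 dBFS.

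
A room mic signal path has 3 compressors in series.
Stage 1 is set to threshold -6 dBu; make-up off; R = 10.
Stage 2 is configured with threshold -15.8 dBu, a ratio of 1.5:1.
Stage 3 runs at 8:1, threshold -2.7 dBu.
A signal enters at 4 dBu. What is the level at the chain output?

-8.6 dBu

Stage 1: overshoot 10 dB → 10/10 = 1 dB → -5 dBu.
Stage 2: 10.8 dB above -15.8 dBu, reduced 1.5:1 to 7.2 dB above → -8.6 dBu.
Stage 3: -8.6 dBu ≤ -2.7 dBu, so stage 3 doesn't engage; output -8.6 dBu.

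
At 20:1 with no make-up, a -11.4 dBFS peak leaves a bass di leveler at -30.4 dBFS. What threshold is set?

-31.4 dBFS

Let T be the threshold. Output overshoot = (input overshoot)/R, so -30.4 − T = (-11.4 − T)/20.
20·(-30.4 − T) = -11.4 − T → 19·T = -608 − (-11.4) = -596.6.
T = -596.6/19 = -31.4 dBFS.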